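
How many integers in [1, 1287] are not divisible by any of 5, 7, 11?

|div by 5|=257, |div by 7|=183, |div by 11|=117.
|div by 5&7|=36, |div by 5&11|=23, |div by 7&11|=16, |div by all|=3.
By inclusion-exclusion, divisible by at least one: 257+183+117-36-23-16+3 = 485.
Not divisible by any: 1287 - 485.

Final answer: 802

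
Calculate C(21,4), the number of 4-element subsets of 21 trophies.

C(21,4) = 21!/(4! x 17!).

Final answer: \binom{21}{4} = 5985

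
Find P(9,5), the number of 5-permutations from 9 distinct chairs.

P(9,5) = 9!/(9-5)! = 9!/4!.

Final answer: P(9,5) = 15120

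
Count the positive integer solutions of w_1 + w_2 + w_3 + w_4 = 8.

Substitute w'_i = w_i - 1 (so w'_i >= 0). Then sum w'_i = 8 - 4 = 4.
Stars and bars: C(4+4-1, 4-1) = C(7,3).

Final answer: C(7,3) = 35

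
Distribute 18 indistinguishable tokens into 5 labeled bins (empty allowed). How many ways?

Stars and bars: C(n+k-1, k-1) = C(22,4).

Final answer: C(22,4) = 7315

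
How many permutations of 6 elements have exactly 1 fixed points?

Choose which 1 elements are fixed: C(6,1) = 6.
Derange the remaining 5 using D(j) = (j-1)(D(j-1) + D(j-2)), D(0)=1, D(1)=0: D(2)=1, D(3)=2, D(4)=9, D(5)=44.
Total: 6 x 44.

Final answer: C(6,1) D(5) = 264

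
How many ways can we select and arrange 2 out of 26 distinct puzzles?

P(26,2) = 26!/(26-2)! = 26!/24!.

Final answer: P(26,2) = 650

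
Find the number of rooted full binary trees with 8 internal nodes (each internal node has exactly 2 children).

The structures are counted by the Catalan number C_n. Here n = 8.
C_n = (2n)!/(n!(n+1)!), so C_{8} = 16!/(8! x 9!) = C(16,8)/9 = 12870/9.

Final answer: C_{8} = 1430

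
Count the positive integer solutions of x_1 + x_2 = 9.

Substitute x'_i = x_i - 1 (so x'_i >= 0). Then sum x'_i = 9 - 2 = 7.
Stars and bars: C(7+2-1, 2-1) = C(8,1).

Final answer: C(8,1) = 8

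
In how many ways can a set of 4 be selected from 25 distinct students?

C(25,4) = 25!/(4! x (25-4)!).

Final answer: C(25,4) = 12650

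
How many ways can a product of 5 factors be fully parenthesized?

This is counted by the nth Catalan number C_n. Here n = 5 - 1 = 4.
C_n = C(2n,n)/(n+1), so C_{4} = C(8,4)/5 = 70/5.

Final answer: C_{4} = 14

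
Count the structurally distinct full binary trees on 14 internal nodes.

This is counted by the nth Catalan number C_n. Here n = 14.
Using C_0 = 1 and C_(k+1) = C_k x 2(2k+1)/(k+2), build up term by term: C_1=1, C_2=2, C_3=5, C_4=14, C_5=42, C_6=132, C_7=429, C_8=1430, C_9=4862, C_10=16796, C_11=58786, C_12=208012, C_13=742900, C_14=2674440.

Final answer: C_{14} = 2674440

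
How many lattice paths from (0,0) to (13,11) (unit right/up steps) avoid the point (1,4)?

Total paths to (13,11): C(24,11) = 2496144.
Paths through (1,4): C(5,4) x C(19,7) = 251940.
Avoiding (1,4): 2496144 - 251940.

Final answer: 2244204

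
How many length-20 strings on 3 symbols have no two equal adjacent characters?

First character: 3 choices. Each subsequent: 2 choices (must differ from the previous one).
Total: 3 x 2^19.

Final answer: 3 x 2^{19} = 1572864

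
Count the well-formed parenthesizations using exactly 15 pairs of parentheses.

This is counted by the nth Catalan number C_n. Here n = 15 (pairs).
Using C_0 = 1 and C_(k+1) = C_k x 2(2k+1)/(k+2), build up term by term: C_1=1, C_2=2, C_3=5, C_4=14, C_5=42, C_6=132, C_7=429, C_8=1430, C_9=4862, C_10=16796, C_11=58786, C_12=208012, C_13=742900, C_14=2674440, C_15=9694845.

Final answer: C_{15} = 9694845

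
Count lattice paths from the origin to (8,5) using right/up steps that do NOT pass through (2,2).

Total paths to (8,5): C(13,5) = 1287.
Paths through (2,2): C(4,2) x C(9,3) = 504.
Avoiding (2,2): 1287 - 504.

Final answer: 783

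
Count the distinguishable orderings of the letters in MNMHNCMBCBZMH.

Letters (B:2, C:2, H:2, M:4, N:2, Z:1). Total letters: 13.
Permutations = 13!/(4! x 2! x 2! x 2! x 2!).

Final answer: 16216200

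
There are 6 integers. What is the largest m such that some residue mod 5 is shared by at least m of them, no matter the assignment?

There are 5 possible values for residue mod 5. With 6 integers and 5 categories, by pigeonhole: ceiling(6/5).

Final answer: 2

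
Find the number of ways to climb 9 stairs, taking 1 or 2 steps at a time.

Let f(n) count the ways. The last step is size 1 or 2, so f(n) = f(n-1) + f(n-2) with f(1)=1, f(2)=2.
Building up term by term: f(1)=1, f(2)=2, f(3)=3, f(4)=5, f(5)=8, f(6)=13, f(7)=21, f(8)=34, f(9)=55.

Final answer: 55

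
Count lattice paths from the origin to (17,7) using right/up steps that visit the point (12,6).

Paths (0,0)->(12,6): C(18,6) = 18564.
Paths (12,6)->(17,7): C(6,1) = 6.
By multiplication principle: 18564 x 6.

Final answer: 111384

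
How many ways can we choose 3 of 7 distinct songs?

C(7,3) = 7!/(3! x (7-3)!).

Final answer: C(7,3) = 35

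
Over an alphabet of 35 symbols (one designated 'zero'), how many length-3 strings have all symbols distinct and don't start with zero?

The leading digit has 34 choices (anything but zero); the next has 34 (anything but the first), then 33, and so on, one fewer each time.
Total: 34 x 34 x 33.

Final answer: 38148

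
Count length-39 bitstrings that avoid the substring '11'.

A valid string ends in 0 (append to any length-(n-1) valid string) or in 01 (append to any length-(n-2) valid string), so a(n) = a(n-1) + a(n-2) with a(1)=2, a(2)=3.
Computing successive values: a(1)=2, a(2)=3, a(3)=5, a(4)=8, a(5)=13, a(6)=21, a(7)=34, a(8)=55, a(9)=89, a(10)=144, a(11)=233, a(12)=377, a(13)=610, a(14)=987, a(15)=1597, a(16)=2584, a(17)=4181, a(18)=6765, a(19)=10946, a(20)=17711, a(21)=28657, a(22)=46368, a(23)=75025, a(24)=121393, a(25)=196418, a(26)=317811, a(27)=514229, a(28)=832040, a(29)=1346269, a(30)=2178309, a(31)=3524578, a(32)=5702887, a(33)=9227465, a(34)=14930352, a(35)=24157817, a(36)=39088169, a(37)=63245986, a(38)=102334155, a(39)=165580141.

Final answer: 165580141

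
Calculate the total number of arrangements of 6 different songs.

The number of ways to arrange 6 distinct objects is 6!.

Final answer: 6! = 720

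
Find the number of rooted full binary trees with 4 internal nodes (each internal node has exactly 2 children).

The structures are counted by the Catalan number C_n. Here n = 4.
C_n = C(2n,n) - C(2n,n+1), so C_{4} = C(8,4) - C(8,5) = 70 - 56.

Final answer: C_{4} = 14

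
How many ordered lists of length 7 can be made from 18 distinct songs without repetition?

P(18,7) = 18!/(18-7)! = 18!/11!.

Final answer: P(18,7) = 160392960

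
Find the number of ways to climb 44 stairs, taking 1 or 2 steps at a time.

Let f(n) count the ways. The last step is size 1 or 2, so f(n) = f(n-1) + f(n-2) with f(1)=1, f(2)=2.
Iterating the recurrence: f(1)=1, f(2)=2, f(3)=3, f(4)=5, f(5)=8, f(6)=13, f(7)=21, f(8)=34, f(9)=55, f(10)=89, f(11)=144, f(12)=233, f(13)=377, f(14)=610, f(15)=987, f(16)=1597, f(17)=2584, f(18)=4181, f(19)=6765, f(20)=10946, f(21)=17711, f(22)=28657, f(23)=46368, f(24)=75025, f(25)=121393, f(26)=196418, f(27)=317811, f(28)=514229, f(29)=832040, f(30)=1346269, f(31)=2178309, f(32)=3524578, f(33)=5702887, f(34)=9227465, f(35)=14930352, f(36)=24157817, f(37)=39088169, f(38)=63245986, f(39)=102334155, f(40)=165580141, f(41)=267914296, f(42)=433494437, f(43)=701408733, f(44)=1134903170.

Final answer: 1134903170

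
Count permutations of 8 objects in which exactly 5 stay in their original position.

Choose which 5 elements are fixed: C(8,5) = 56.
Derange the remaining 3 using D(j) = (j-1)(D(j-1) + D(j-2)), D(0)=1, D(1)=0: D(2)=1, D(3)=2.
Total: 56 x 2.

Final answer: C(8,5) D(3) = 112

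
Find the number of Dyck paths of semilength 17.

Total monotonic paths to (17,17): C(34,17) = 2333606220.
Paths that cross above y=x (reflection bijection): C(34,18) = 2203961430.
Valid Dyck paths: 2333606220 - 2203961430.
(These counts are the Catalan numbers.)

Final answer: C_{17} = 129644790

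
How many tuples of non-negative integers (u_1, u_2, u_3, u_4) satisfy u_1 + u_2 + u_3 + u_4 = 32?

Stars and bars with 32 stars and 3 bars:
C(32+4-1, 4-1) = C(35,3).

Final answer: C(35,3) = 6545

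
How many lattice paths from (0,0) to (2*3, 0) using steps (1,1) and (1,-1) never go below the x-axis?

Total monotonic paths to (3,3): C(6,3) = 20.
Paths that cross above y=x (reflection bijection): C(6,4) = 15.
Valid Dyck paths: 20 - 15.
(This is the Catalan number C_{3}.)

Final answer: C_{3} = 5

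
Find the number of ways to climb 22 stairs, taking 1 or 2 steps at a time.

Condition on the final move: it is a 1-step (f(n-1) ways to get there) or a 2-step (f(n-2) ways), so f(n) = f(n-1) + f(n-2), with f(1)=1, f(2)=2.
Building up term by term: f(1)=1, f(2)=2, f(3)=3, f(4)=5, f(5)=8, f(6)=13, f(7)=21, f(8)=34, f(9)=55, f(10)=89, f(11)=144, f(12)=233, f(13)=377, f(14)=610, f(15)=987, f(16)=1597, f(17)=2584, f(18)=4181, f(19)=6765, f(20)=10946, f(21)=17711, f(22)=28657.

Final answer: 28657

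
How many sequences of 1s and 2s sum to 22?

Let f(n) be the number of climbs. Removing the last move (1 or 2 steps) gives f(n) = f(n-1) + f(n-2); base cases f(1)=1, f(2)=2.
Building up term by term: f(1)=1, f(2)=2, f(3)=3, f(4)=5, f(5)=8, f(6)=13, f(7)=21, f(8)=34, f(9)=55, f(10)=89, f(11)=144, f(12)=233, f(13)=377, f(14)=610, f(15)=987, f(16)=1597, f(17)=2584, f(18)=4181, f(19)=6765, f(20)=10946, f(21)=17711, f(22)=28657.

Final answer: 28657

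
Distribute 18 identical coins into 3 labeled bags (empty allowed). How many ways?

Stars and bars: C(n+k-1, k-1) = C(20,2).

Final answer: C(20,2) = 190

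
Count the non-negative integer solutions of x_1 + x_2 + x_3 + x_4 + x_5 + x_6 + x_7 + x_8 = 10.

Stars and bars with 10 stars and 7 bars:
C(10+8-1, 8-1) = C(17,7).

Final answer: C(17,7) = 19448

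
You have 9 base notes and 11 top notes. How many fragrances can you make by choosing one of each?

By the multiplication principle: 9 x 11.

Final answer: 99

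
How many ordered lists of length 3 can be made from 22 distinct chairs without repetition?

P(22,3) = 22!/(22-3)! = 22!/19!.

Final answer: P(22,3) = 9240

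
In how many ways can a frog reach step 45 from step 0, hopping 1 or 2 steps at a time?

Let f(n) be the number of climbs. Removing the last move (1 or 2 steps) gives f(n) = f(n-1) + f(n-2); base cases f(1)=1, f(2)=2.
Iterating the recurrence: f(1)=1, f(2)=2, f(3)=3, f(4)=5, f(5)=8, f(6)=13, f(7)=21, f(8)=34, f(9)=55, f(10)=89, f(11)=144, f(12)=233, f(13)=377, f(14)=610, f(15)=987, f(16)=1597, f(17)=2584, f(18)=4181, f(19)=6765, f(20)=10946, f(21)=17711, f(22)=28657, f(23)=46368, f(24)=75025, f(25)=121393, f(26)=196418, f(27)=317811, f(28)=514229, f(29)=832040, f(30)=1346269, f(31)=2178309, f(32)=3524578, f(33)=5702887, f(34)=9227465, f(35)=14930352, f(36)=24157817, f(37)=39088169, f(38)=63245986, f(39)=102334155, f(40)=165580141, f(41)=267914296, f(42)=433494437, f(43)=701408733, f(44)=1134903170, f(45)=1836311903.

Final answer: 1836311903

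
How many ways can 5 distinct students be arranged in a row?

The number of ways to arrange 5 distinct objects is 5!.

Final answer: 5! = 120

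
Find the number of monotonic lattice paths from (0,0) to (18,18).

Each path has 18 right steps and 18 up steps in some order (36 steps total).
Choose which 18 of the 36 steps are up: C(36,18).

Final answer: C(36,18) = 9075135300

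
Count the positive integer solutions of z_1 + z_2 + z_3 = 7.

Substitute z'_i = z_i - 1 (so z'_i >= 0). Then sum z'_i = 7 - 3 = 4.
Stars and bars: C(4+3-1, 3-1) = C(6,2).

Final answer: C(6,2) = 15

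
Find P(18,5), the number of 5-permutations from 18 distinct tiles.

P(18,5) = 18!/(18-5)! = 18!/13!.

Final answer: P(18,5) = 1028160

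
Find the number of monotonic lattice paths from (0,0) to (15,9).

Each path has 15 right steps and 9 up steps in some order (24 steps total).
Choose which 9 of the 24 steps are up: C(24,9).

Final answer: C(24,9) = 1307504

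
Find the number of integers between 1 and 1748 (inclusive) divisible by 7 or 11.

Multiples of 7: 249. Multiples of 11: 158. Of both (lcm=77): 22.
By inclusion-exclusion: 249 + 158 - 22.

Final answer: 385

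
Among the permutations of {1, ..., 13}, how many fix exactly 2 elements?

Choose which 2 elements are fixed: C(13,2) = 78.
Derange the remaining 11 using D(j) = (j-1)(D(j-1) + D(j-2)), D(0)=1, D(1)=0: D(2)=1, D(3)=2, D(4)=9, D(5)=44, D(6)=265, D(7)=1854, D(8)=14833, D(9)=133496, D(10)=1334961, D(11)=14684570.
Total: 78 x 14684570.

Final answer: C(13,2) D(11) = 1145396460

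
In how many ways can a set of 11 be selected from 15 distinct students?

C(15,11) = 15!/(11! x 4!).

Final answer: \binom{15}{11} = 1365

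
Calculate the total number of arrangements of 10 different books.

The number of ways to arrange 10 distinct objects is 10!.

Final answer: 10! = 3628800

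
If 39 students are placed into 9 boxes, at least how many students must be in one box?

By the pigeonhole principle: ceiling(39/9).

Final answer: 5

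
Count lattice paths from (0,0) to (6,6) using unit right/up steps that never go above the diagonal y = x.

Total monotonic paths to (6,6): C(12,6) = 924.
Reflecting each bad path at its first crossing gives a bijection with paths to (5,7): C(12,7) = 792.
Valid Dyck paths: 924 - 792.
(Equivalently, C_{6} = C(12,6)/7 = 924/7.)

Final answer: C_{6} = 132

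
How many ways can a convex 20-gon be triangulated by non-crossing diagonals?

This is counted by the nth Catalan number C_n. Here n = 20 - 2 = 18.
Using C_0 = 1 and C_(k+1) = C_k x 2(2k+1)/(k+2), build up term by term: C_1=1, C_2=2, C_3=5, C_4=14, C_5=42, C_6=132, C_7=429, C_8=1430, C_9=4862, C_10=16796, C_11=58786, C_12=208012, C_13=742900, C_14=2674440, C_15=9694845, C_16=35357670, C_17=129644790, C_18=477638700.

Final answer: C_{18} = 477638700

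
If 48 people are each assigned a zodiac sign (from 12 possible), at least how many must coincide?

There are 12 possible values for zodiac sign. With 48 people and 12 categories, by pigeonhole: ceiling(48/12).

Final answer: 4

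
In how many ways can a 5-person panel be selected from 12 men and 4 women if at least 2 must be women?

Sum over valid woman counts:
C(4,2)C(12,3) = 1320
C(4,3)C(12,2) = 264
C(4,4)C(12,1) = 12
Total: 1320 + 264 + 12.

Final answer: 1596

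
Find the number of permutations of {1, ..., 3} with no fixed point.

Derangements satisfy D(n) = (n-1)(D(n-1) + D(n-2)), starting from D(0)=1, D(1)=0.
D(2) = 1 x (0 + 1) = 1
D(3) = 2 x (D(2) + D(1)) = 2 x (1 + 0)

Final answer: D(3) = 2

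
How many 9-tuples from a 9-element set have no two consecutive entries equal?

Let g(n) count such strings. g(1) = 9, and each valid string of length n-1 extends in 8 ways (any symbol but the last), so g(n) = 8 g(n-1).
Total: g(9) = 9 x 8^8.

Final answer: 9 x 8^{8} = 150994944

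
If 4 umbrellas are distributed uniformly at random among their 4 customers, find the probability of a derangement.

Derangements satisfy D(n) = (n-1)(D(n-1) + D(n-2)), starting from D(0)=1, D(1)=0.
Building up: D(2)=1, D(3)=2, D(4)=9.
Total arrangements: 4! = 24.
Probability = D(4)/4! = 3/8.

Final answer: D(4)/4! = 9/24 = 0.375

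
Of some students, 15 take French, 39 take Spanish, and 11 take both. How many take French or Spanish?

|A union B| = |A| + |B| - |A intersect B| = 15 + 39 - 11.

Final answer: 43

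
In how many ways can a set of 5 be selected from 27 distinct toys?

C(27,5) = 27!/(5! x 22!).

Final answer: \binom{27}{5} = 80730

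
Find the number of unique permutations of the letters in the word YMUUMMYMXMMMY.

Letters (M:7, U:2, X:1, Y:3). Total letters: 13.
Permutations = 13!/(7! x 3! x 2!).

Final answer: 102960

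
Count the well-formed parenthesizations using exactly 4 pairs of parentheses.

This is a standard Catalan-number count: the answer is C_n. Here n = 4 (pairs).
C_n = C(2n,n)/(n+1), so C_{4} = C(8,4)/5 = 70/5.

Final answer: C_{4} = 14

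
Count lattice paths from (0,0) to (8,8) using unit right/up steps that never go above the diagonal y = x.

Total monotonic paths to (8,8): C(16,8) = 12870.
By the reflection principle, paths that go above the diagonal number C(16,9) = 11440.
Valid Dyck paths: 12870 - 11440.
(Equivalently, C_{8} = C(16,8)/9 = 12870/9.)

Final answer: C_{8} = 1430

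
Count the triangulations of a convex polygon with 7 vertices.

This is a standard Catalan-number count: the answer is C_n. Here n = 7 - 2 = 5.
C_n = C(2n,n)/(n+1), so C_{5} = C(10,5)/6 = 252/6.

Final answer: C_{5} = 42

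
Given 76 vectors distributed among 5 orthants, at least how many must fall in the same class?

By pigeonhole with 76 objects and 5 categories: ceiling(76/5).

Final answer: 16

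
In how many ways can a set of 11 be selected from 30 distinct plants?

C(30,11) = 30!/(11! x 19!).

Final answer: \binom{30}{11} = 54627300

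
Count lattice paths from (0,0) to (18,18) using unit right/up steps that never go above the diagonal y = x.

Total monotonic paths to (18,18): C(36,18) = 9075135300.
A path is bad iff it touches y = x + 1; reflecting its initial segment maps bad paths bijectively onto all paths to (17,19), of which there are C(36,19) = 8597496600.
Valid Dyck paths: 9075135300 - 8597496600.
(These counts are the Catalan numbers.)

Final answer: C_{18} = 477638700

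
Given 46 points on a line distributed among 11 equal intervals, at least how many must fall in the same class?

By pigeonhole with 46 objects and 11 categories: ceiling(46/11).

Final answer: 5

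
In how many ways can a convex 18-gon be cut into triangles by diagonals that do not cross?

This is a standard Catalan-number count: the answer is C_n. Here n = 18 - 2 = 16.
Using C_0 = 1 and C_(k+1) = C_k x 2(2k+1)/(k+2), build up term by term: C_1=1, C_2=2, C_3=5, C_4=14, C_5=42, C_6=132, C_7=429, C_8=1430, C_9=4862, C_10=16796, C_11=58786, C_12=208012, C_13=742900, C_14=2674440, C_15=9694845, C_16=35357670.

Final answer: C_{16} = 35357670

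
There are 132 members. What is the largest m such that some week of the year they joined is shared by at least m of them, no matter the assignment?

There are 52 possible values for week of the year they joined. With 132 members and 52 categories, by pigeonhole: ceiling(132/52).

Final answer: 3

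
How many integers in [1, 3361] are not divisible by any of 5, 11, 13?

|div by 5|=672, |div by 11|=305, |div by 13|=258.
|div by 5&11|=61, |div by 5&13|=51, |div by 11&13|=23, |div by all|=4.
By inclusion-exclusion, divisible by at least one: 672+305+258-61-51-23+4 = 1104.
Not divisible by any: 3361 - 1104.

Final answer: 2257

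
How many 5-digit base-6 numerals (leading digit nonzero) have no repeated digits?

First digit: 5 (nonzero). Second: 5 (not first). Third: 4, etc.
Total: 5 x 5 x 4 x 3 x 2.

Final answer: 600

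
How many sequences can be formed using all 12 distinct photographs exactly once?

The number of ways to arrange 12 distinct objects is 12!.

Final answer: 12! = 479001600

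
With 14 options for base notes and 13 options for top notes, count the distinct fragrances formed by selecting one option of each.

By the multiplication principle: 14 x 13.

Final answer: 182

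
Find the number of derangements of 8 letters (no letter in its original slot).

Derangements satisfy D(n) = (n-1)(D(n-1) + D(n-2)), starting from D(0)=1, D(1)=0.
D(2) = 1 x (0 + 1) = 1
D(3) = 2 x (1 + 0) = 2
D(4) = 3 x (2 + 1) = 9
D(5) = 4 x (9 + 2) = 44
D(6) = 5 x (44 + 9) = 265
D(7) = 6 x (265 + 44) = 1854
D(8) = 7 x (D(7) + D(6)) = 7 x (1854 + 265)

Final answer: D(8) = 14833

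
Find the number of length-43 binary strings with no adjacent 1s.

Let a(n) count valid strings. If the last bit is 0 the prefix is any valid string of length n-1; if it is 1 the string must end in 01 with a valid prefix of length n-2. So a(n) = a(n-1) + a(n-2), a(1)=2, a(2)=3.
Building up term by term: a(1)=2, a(2)=3, a(3)=5, a(4)=8, a(5)=13, a(6)=21, a(7)=34, a(8)=55, a(9)=89, a(10)=144, a(11)=233, a(12)=377, a(13)=610, a(14)=987, a(15)=1597, a(16)=2584, a(17)=4181, a(18)=6765, a(19)=10946, a(20)=17711, a(21)=28657, a(22)=46368, a(23)=75025, a(24)=121393, a(25)=196418, a(26)=317811, a(27)=514229, a(28)=832040, a(29)=1346269, a(30)=2178309, a(31)=3524578, a(32)=5702887, a(33)=9227465, a(34)=14930352, a(35)=24157817, a(36)=39088169, a(37)=63245986, a(38)=102334155, a(39)=165580141, a(40)=267914296, a(41)=433494437, a(42)=701408733, a(43)=1134903170.

Final answer: 1134903170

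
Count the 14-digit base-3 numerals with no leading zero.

These are the integers in [3^13, 3^14), so the count is 3^14 - 3^13 = 2 x 3^13.

Final answer: 3188646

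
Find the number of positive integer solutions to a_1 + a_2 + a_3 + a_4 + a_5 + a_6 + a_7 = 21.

Substitute a'_i = a_i - 1 (so a'_i >= 0). Then sum a'_i = 21 - 7 = 14.
Stars and bars: C(14+7-1, 7-1) = C(20,6).

Final answer: C(20,6) = 38760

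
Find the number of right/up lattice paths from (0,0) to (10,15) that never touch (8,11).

Total paths to (10,15): C(25,15) = 3268760.
Paths through (8,11): C(19,11) x C(6,4) = 1133730.
Avoiding (8,11): 3268760 - 1133730.

Final answer: 2135030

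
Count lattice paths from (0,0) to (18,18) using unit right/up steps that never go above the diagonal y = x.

Total monotonic paths to (18,18): C(36,18) = 9075135300.
Reflecting each bad path at its first crossing gives a bijection with paths to (17,19): C(36,19) = 8597496600.
Valid Dyck paths: 9075135300 - 8597496600.
(Equivalently, C_{18} = C(36,18)/19 = 9075135300/19.)

Final answer: C_{18} = 477638700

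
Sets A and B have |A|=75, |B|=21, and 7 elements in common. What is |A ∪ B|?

|A union B| = |A| + |B| - |A intersect B| = 75 + 21 - 7.

Final answer: 89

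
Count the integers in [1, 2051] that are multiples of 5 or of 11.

Multiples of 5: 410. Multiples of 11: 186. Of both (lcm=55): 37.
By inclusion-exclusion: 410 + 186 - 37.

Final answer: 559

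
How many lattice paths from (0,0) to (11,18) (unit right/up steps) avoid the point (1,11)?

Total paths to (11,18): C(29,18) = 34597290.
Paths through (1,11): C(12,11) x C(17,7) = 233376.
Avoiding (1,11): 34597290 - 233376.

Final answer: 34363914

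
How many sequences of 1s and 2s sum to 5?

Let f(n) count the ways. The last step is size 1 or 2, so f(n) = f(n-1) + f(n-2) with f(1)=1, f(2)=2.
Iterating the recurrence: f(1)=1, f(2)=2, f(3)=3, f(4)=5, f(5)=8.

Final answer: 8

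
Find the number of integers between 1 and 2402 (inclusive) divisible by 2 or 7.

Multiples of 2: 1201. Multiples of 7: 343. Of both (lcm=14): 171.
By inclusion-exclusion: 1201 + 343 - 171.

Final answer: 1373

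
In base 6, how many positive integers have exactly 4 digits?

In base 6, the leading digit has 5 choices (1..5); each of the remaining 3 digits has 6 choices.
Total: 5 x 6^3.

Final answer: 1080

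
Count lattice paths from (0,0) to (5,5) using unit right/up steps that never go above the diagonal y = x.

Total monotonic paths to (5,5): C(10,5) = 252.
Paths that cross above y=x (reflection bijection): C(10,6) = 210.
Valid Dyck paths: 252 - 210.
(These counts are the Catalan numbers.)

Final answer: C_{5} = 42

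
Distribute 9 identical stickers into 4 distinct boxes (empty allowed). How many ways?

Stars and bars: C(n+k-1, k-1) = C(12,3).

Final answer: C(12,3) = 220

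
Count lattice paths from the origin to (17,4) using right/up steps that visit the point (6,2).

Paths (0,0)->(6,2): C(8,2) = 28.
Paths (6,2)->(17,4): C(13,2) = 78.
By multiplication principle: 28 x 78.

Final answer: 2184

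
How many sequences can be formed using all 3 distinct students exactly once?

The number of ways to arrange 3 distinct objects is 3!.

Final answer: 3! = 6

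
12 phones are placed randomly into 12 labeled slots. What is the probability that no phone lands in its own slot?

Derangements satisfy D(n) = (n-1)(D(n-1) + D(n-2)), starting from D(0)=1, D(1)=0.
Building up: D(2)=1, D(3)=2, D(4)=9, D(5)=44, D(6)=265, D(7)=1854, D(8)=14833, D(9)=133496, D(10)=1334961, D(11)=14684570, D(12)=176214841.
Total arrangements: 12! = 479001600.
Probability = D(12)/12! = 16019531/43545600.

Final answer: D(12)/12! = 176214841/479001600 = 0.367879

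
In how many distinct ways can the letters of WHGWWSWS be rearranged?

Letters (G:1, H:1, S:2, W:4). Total letters: 8.
Permutations = 8!/(4! x 2!).

Final answer: 840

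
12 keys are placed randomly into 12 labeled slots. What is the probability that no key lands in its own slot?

D(n) = (n-1)(D(n-1) + D(n-2)), D(0)=1, D(1)=0.
Building up: D(2)=1, D(3)=2, D(4)=9, D(5)=44, D(6)=265, D(7)=1854, D(8)=14833, D(9)=133496, D(10)=1334961, D(11)=14684570, D(12)=176214841.
Total arrangements: 12! = 479001600.
Probability = D(12)/12! = 16019531/43545600.

Final answer: D(12)/12! = 176214841/479001600 = 0.367879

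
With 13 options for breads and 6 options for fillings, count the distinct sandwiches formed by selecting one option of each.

By the multiplication principle: 13 x 6.

Final answer: 78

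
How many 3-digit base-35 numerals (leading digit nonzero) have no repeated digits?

First digit: 34 (nonzero). Second: 34 (not first). Third: 33, etc.
Total: 34 x 34 x 33.

Final answer: 38148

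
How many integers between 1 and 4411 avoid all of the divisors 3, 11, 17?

|div by 3|=1470, |div by 11|=401, |div by 17|=259.
|div by 3&11|=133, |div by 3&17|=86, |div by 11&17|=23, |div by all|=7.
By inclusion-exclusion, divisible by at least one: 1470+401+259-133-86-23+7 = 1895.
Not divisible by any: 4411 - 1895.

Final answer: 2516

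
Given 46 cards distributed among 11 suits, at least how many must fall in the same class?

By pigeonhole with 46 objects and 11 categories: ceiling(46/11).

Final answer: 5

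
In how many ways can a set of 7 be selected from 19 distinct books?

C(19,7) = 19!/(7! x (19-7)!).

Final answer: C(19,7) = 50388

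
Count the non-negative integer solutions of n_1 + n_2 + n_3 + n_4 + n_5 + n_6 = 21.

Stars and bars with 21 stars and 5 bars:
C(21+6-1, 6-1) = C(26,5).

Final answer: C(26,5) = 65780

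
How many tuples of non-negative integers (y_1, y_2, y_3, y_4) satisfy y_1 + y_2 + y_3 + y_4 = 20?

Stars and bars with 20 stars and 3 bars:
C(20+4-1, 4-1) = C(23,3).

Final answer: C(23,3) = 1771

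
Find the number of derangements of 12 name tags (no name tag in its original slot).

D(n) = (n-1)(D(n-1) + D(n-2)), D(0)=1, D(1)=0.
D(2) = 1 x (0 + 1) = 1
D(3) = 2 x (1 + 0) = 2
D(4) = 3 x (2 + 1) = 9
D(5) = 4 x (9 + 2) = 44
D(6) = 5 x (44 + 9) = 265
D(7) = 6 x (265 + 44) = 1854
D(8) = 7 x (1854 + 265) = 14833
D(9) = 8 x (14833 + 1854) = 133496
D(10) = 9 x (133496 + 14833) = 1334961
D(11) = 10 x (1334961 + 133496) = 14684570
D(12) = 11 x (D(11) + D(10)) = 11 x (14684570 + 1334961)

Final answer: D(12) = 176214841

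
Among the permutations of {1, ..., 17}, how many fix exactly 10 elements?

Choose which 10 elements are fixed: C(17,10) = 19448.
Derange the remaining 7 using D(j) = (j-1)(D(j-1) + D(j-2)), D(0)=1, D(1)=0: D(2)=1, D(3)=2, D(4)=9, D(5)=44, D(6)=265, D(7)=1854.
Total: 19448 x 1854.

Final answer: C(17,10) D(7) = 36056592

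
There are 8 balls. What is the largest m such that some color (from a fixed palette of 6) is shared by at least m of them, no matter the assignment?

There are 6 possible values for color (from a fixed palette of 6). With 8 balls and 6 categories, by pigeonhole: ceiling(8/6).

Final answer: 2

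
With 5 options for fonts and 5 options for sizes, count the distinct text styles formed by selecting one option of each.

By the multiplication principle: 5 x 5.

Final answer: 25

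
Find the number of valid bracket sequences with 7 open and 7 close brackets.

This is counted by the nth Catalan number C_n. Here n = 7 (pairs).
C_n = C(2n,n) - C(2n,n+1), so C_{7} = C(14,7) - C(14,8) = 3432 - 3003.

Final answer: C_{7} = 429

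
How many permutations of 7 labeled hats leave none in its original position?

D(n) = (n-1)(D(n-1) + D(n-2)), D(0)=1, D(1)=0.
D(2) = 1 x (0 + 1) = 1
D(3) = 2 x (1 + 0) = 2
D(4) = 3 x (2 + 1) = 9
D(5) = 4 x (9 + 2) = 44
D(6) = 5 x (44 + 9) = 265
D(7) = 6 x (D(6) + D(5)) = 6 x (265 + 44)

Final answer: D(7) = 1854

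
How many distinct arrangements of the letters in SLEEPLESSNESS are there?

Letters (E:4, L:2, N:1, P:1, S:5). Total letters: 13.
Permutations = 13!/(5! x 4! x 2!).

Final answer: 1081080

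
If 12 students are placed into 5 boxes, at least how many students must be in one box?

By the pigeonhole principle: ceiling(12/5).

Final answer: 3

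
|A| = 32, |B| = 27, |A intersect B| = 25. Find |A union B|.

|A union B| = |A| + |B| - |A intersect B| = 32 + 27 - 25.

Final answer: 34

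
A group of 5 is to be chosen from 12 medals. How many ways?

C(12,5) = 12!/(5! x (12-5)!).

Final answer: C(12,5) = 792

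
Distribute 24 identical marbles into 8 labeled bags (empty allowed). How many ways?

Stars and bars: C(n+k-1, k-1) = C(31,7).

Final answer: C(31,7) = 2629575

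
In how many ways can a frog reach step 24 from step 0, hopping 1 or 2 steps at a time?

Let f(n) be the number of climbs. Removing the last move (1 or 2 steps) gives f(n) = f(n-1) + f(n-2); base cases f(1)=1, f(2)=2.
Building up term by term: f(1)=1, f(2)=2, f(3)=3, f(4)=5, f(5)=8, f(6)=13, f(7)=21, f(8)=34, f(9)=55, f(10)=89, f(11)=144, f(12)=233, f(13)=377, f(14)=610, f(15)=987, f(16)=1597, f(17)=2584, f(18)=4181, f(19)=6765, f(20)=10946, f(21)=17711, f(22)=28657, f(23)=46368, f(24)=75025.

Final answer: 75025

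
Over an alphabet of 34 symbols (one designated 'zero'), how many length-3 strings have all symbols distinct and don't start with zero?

First digit: 33 (nonzero). Second: 33 (not first). Third: 32, etc.
Total: 33 x 33 x 32.

Final answer: 34848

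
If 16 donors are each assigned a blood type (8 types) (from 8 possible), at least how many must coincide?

There are 8 possible values for blood type (8 types). With 16 donors and 8 categories, by pigeonhole: ceiling(16/8).

Final answer: 2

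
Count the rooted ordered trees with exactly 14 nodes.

The structures are counted by the Catalan number C_n. Here n = 14 - 1 = 13.
C_n = C(2n,n)/(n+1), so C_{13} = C(26,13)/14 = 10400600/14.

Final answer: C_{13} = 742900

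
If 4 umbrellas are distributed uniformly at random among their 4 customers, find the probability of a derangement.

Derangements satisfy D(n) = (n-1)(D(n-1) + D(n-2)), starting from D(0)=1, D(1)=0.
Building up: D(2)=1, D(3)=2, D(4)=9.
Total arrangements: 4! = 24.
Probability = D(4)/4! = 3/8.

Final answer: D(4)/4! = 9/24 = 0.375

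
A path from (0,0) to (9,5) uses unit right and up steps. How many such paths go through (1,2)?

Paths (0,0)->(1,2): C(3,2) = 3.
Paths (1,2)->(9,5): C(11,3) = 165.
By multiplication principle: 3 x 165.

Final answer: 495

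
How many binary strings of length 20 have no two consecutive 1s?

Classify by the final bit: ...0 gives a(n-1) strings, ...01 gives a(n-2) strings. Thus a(n) = a(n-1) + a(n-2) with a(1)=2, a(2)=3.
Iterating the recurrence: a(1)=2, a(2)=3, a(3)=5, a(4)=8, a(5)=13, a(6)=21, a(7)=34, a(8)=55, a(9)=89, a(10)=144, a(11)=233, a(12)=377, a(13)=610, a(14)=987, a(15)=1597, a(16)=2584, a(17)=4181, a(18)=6765, a(19)=10946, a(20)=17711.

Final answer: 17711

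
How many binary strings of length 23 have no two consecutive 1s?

Classify by the final bit: ...0 gives a(n-1) strings, ...01 gives a(n-2) strings. Thus a(n) = a(n-1) + a(n-2) with a(1)=2, a(2)=3.
Building up term by term: a(1)=2, a(2)=3, a(3)=5, a(4)=8, a(5)=13, a(6)=21, a(7)=34, a(8)=55, a(9)=89, a(10)=144, a(11)=233, a(12)=377, a(13)=610, a(14)=987, a(15)=1597, a(16)=2584, a(17)=4181, a(18)=6765, a(19)=10946, a(20)=17711, a(21)=28657, a(22)=46368, a(23)=75025.

Final answer: 75025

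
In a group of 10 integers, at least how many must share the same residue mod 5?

There are 5 possible values for residue mod 5. With 10 integers and 5 categories, by pigeonhole: ceiling(10/5).

Final answer: 2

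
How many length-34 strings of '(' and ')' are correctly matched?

The structures are counted by the Catalan number C_n. Here n = 17 (pairs).
C_n = C(2n,n)/(n+1), so C_{17} = C(34,17)/18 = 2333606220/18.

Final answer: C_{17} = 129644790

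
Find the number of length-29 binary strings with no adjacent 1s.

Classify by the final bit: ...0 gives a(n-1) strings, ...01 gives a(n-2) strings. Thus a(n) = a(n-1) + a(n-2) with a(1)=2, a(2)=3.
Building up term by term: a(1)=2, a(2)=3, a(3)=5, a(4)=8, a(5)=13, a(6)=21, a(7)=34, a(8)=55, a(9)=89, a(10)=144, a(11)=233, a(12)=377, a(13)=610, a(14)=987, a(15)=1597, a(16)=2584, a(17)=4181, a(18)=6765, a(19)=10946, a(20)=17711, a(21)=28657, a(22)=46368, a(23)=75025, a(24)=121393, a(25)=196418, a(26)=317811, a(27)=514229, a(28)=832040, a(29)=1346269.

Final answer: 1346269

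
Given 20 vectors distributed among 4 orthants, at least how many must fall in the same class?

By pigeonhole with 20 objects and 4 categories: ceiling(20/4).

Final answer: 5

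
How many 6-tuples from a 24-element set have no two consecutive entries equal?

Let g(n) count such strings. g(1) = 24, and each valid string of length n-1 extends in 23 ways (any symbol but the last), so g(n) = 23 g(n-1).
Total: g(6) = 24 x 23^5.

Final answer: 24 x 23^{5} = 154472232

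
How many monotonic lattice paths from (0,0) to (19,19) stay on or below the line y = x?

Total monotonic paths to (19,19): C(38,19) = 35345263800.
By the reflection principle, paths that go above the diagonal number C(38,20) = 33578000610.
Valid Dyck paths: 35345263800 - 33578000610.
(Equivalently, C_{19} = C(38,19)/20 = 35345263800/20.)

Final answer: C_{19} = 1767263190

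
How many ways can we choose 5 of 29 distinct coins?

C(29,5) = 29!/(5! x 24!).

Final answer: \binom{29}{5} = 118755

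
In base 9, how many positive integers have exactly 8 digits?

In base 9, the leading digit has 8 choices (1..8); each of the remaining 7 digits has 9 choices.
Total: 8 x 9^7.

Final answer: 38263752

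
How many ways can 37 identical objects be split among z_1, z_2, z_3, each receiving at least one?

Substitute z'_i = z_i - 1 (so z'_i >= 0). Then sum z'_i = 37 - 3 = 34.
Stars and bars: C(34+3-1, 3-1) = C(36,2).

Final answer: C(36,2) = 630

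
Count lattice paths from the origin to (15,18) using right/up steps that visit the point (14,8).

Paths (0,0)->(14,8): C(22,8) = 319770.
Paths (14,8)->(15,18): C(11,10) = 11.
By multiplication principle: 319770 x 11.

Final answer: 3517470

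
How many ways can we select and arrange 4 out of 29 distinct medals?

P(29,4) = 29!/(29-4)! = 29!/25!.

Final answer: P(29,4) = 570024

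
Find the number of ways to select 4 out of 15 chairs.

C(15,4) = 15!/(4! x 11!).

Final answer: \binom{15}{4} = 1365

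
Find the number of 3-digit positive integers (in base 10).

First digit: 9 choices (1-9). Each of the remaining 2 digits: 10 choices.
Total: 9 x 10^2.

Final answer: 900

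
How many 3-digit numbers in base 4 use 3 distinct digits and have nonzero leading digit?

First digit: 3 (nonzero). Second: 3 (not first). Third: 2, etc.
Total: 3 x 3 x 2.

Final answer: 18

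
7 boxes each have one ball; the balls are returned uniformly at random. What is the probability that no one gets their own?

Use the recurrence D(n) = (n-1)(D(n-1) + D(n-2)) with D(0)=1, D(1)=0.
Building up: D(2)=1, D(3)=2, D(4)=9, D(5)=44, D(6)=265, D(7)=1854.
Total arrangements: 7! = 5040.
Probability = D(7)/7! = 103/280.

Final answer: D(7)/7! = 1854/5040 = 0.367857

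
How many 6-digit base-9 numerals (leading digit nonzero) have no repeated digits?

The leading digit has 8 choices (anything but zero); the next has 8 (anything but the first), then 7, and so on, one fewer each time.
Total: 8 x 8 x 7 x 6 x 5 x 4.

Final answer: 53760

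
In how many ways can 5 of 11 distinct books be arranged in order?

P(11,5) = 11!/(11-5)! = 11!/6!.

Final answer: P(11,5) = 55440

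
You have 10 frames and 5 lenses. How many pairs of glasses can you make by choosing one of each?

By the multiplication principle: 10 x 5.

Final answer: 50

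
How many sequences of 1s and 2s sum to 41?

Condition on the final move: it is a 1-step (f(n-1) ways to get there) or a 2-step (f(n-2) ways), so f(n) = f(n-1) + f(n-2), with f(1)=1, f(2)=2.
Computing successive values: f(1)=1, f(2)=2, f(3)=3, f(4)=5, f(5)=8, f(6)=13, f(7)=21, f(8)=34, f(9)=55, f(10)=89, f(11)=144, f(12)=233, f(13)=377, f(14)=610, f(15)=987, f(16)=1597, f(17)=2584, f(18)=4181, f(19)=6765, f(20)=10946, f(21)=17711, f(22)=28657, f(23)=46368, f(24)=75025, f(25)=121393, f(26)=196418, f(27)=317811, f(28)=514229, f(29)=832040, f(30)=1346269, f(31)=2178309, f(32)=3524578, f(33)=5702887, f(34)=9227465, f(35)=14930352, f(36)=24157817, f(37)=39088169, f(38)=63245986, f(39)=102334155, f(40)=165580141, f(41)=267914296.

Final answer: 267914296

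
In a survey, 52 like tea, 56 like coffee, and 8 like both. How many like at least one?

|A union B| = |A| + |B| - |A intersect B| = 52 + 56 - 8.

Final answer: 100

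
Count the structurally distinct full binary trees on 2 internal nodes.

This is counted by the nth Catalan number C_n. Here n = 2.
Using C_0 = 1 and C_(k+1) = C_k x 2(2k+1)/(k+2), build up term by term: C_1=1, C_2=2.

Final answer: C_{2} = 2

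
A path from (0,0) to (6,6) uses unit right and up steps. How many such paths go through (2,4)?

Paths (0,0)->(2,4): C(6,4) = 15.
Paths (2,4)->(6,6): C(6,2) = 15.
By multiplication principle: 15 x 15.

Final answer: 225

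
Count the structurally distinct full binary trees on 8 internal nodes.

The structures are counted by the Catalan number C_n. Here n = 8.
C_n = (2n)!/(n!(n+1)!), so C_{8} = 16!/(8! x 9!) = C(16,8)/9 = 12870/9.

Final answer: C_{8} = 1430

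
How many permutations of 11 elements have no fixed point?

Use the recurrence D(n) = (n-1)(D(n-1) + D(n-2)) with D(0)=1, D(1)=0.
Building up: D(2)=1, D(3)=2, D(4)=9, D(5)=44, D(6)=265, D(7)=1854, D(8)=14833, D(9)=133496, D(10)=1334961.
D(11) = 10 x (D(10) + D(9)) = 10 x (1334961 + 133496).

Final answer: D(11) = 14684570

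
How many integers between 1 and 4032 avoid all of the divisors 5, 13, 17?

|div by 5|=806, |div by 13|=310, |div by 17|=237.
|div by 5&13|=62, |div by 5&17|=47, |div by 13&17|=18, |div by all|=3.
By inclusion-exclusion, divisible by at least one: 806+310+237-62-47-18+3 = 1229.
Not divisible by any: 4032 - 1229.

Final answer: 2803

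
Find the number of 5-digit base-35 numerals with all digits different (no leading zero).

The leading digit has 34 choices (anything but zero); the next has 34 (anything but the first), then 33, and so on, one fewer each time.
Total: 34 x 34 x 33 x 32 x 31.

Final answer: 37842816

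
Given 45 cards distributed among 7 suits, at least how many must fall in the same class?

By pigeonhole with 45 objects and 7 categories: ceiling(45/7).

Final answer: 7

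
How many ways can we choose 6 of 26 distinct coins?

C(26,6) = 26!/(6! x 20!).

Final answer: \binom{26}{6} = 230230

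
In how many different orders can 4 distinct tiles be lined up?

The number of ways to arrange 4 distinct objects is 4!.

Final answer: 4! = 24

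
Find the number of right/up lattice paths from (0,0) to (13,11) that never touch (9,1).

Total paths to (13,11): C(24,11) = 2496144.
Paths through (9,1): C(10,1) x C(14,10) = 10010.
Avoiding (9,1): 2496144 - 10010.

Final answer: 2486134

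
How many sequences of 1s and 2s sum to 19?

Condition on the final move: it is a 1-step (f(n-1) ways to get there) or a 2-step (f(n-2) ways), so f(n) = f(n-1) + f(n-2), with f(1)=1, f(2)=2.
Iterating the recurrence: f(1)=1, f(2)=2, f(3)=3, f(4)=5, f(5)=8, f(6)=13, f(7)=21, f(8)=34, f(9)=55, f(10)=89, f(11)=144, f(12)=233, f(13)=377, f(14)=610, f(15)=987, f(16)=1597, f(17)=2584, f(18)=4181, f(19)=6765.

Final answer: 6765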